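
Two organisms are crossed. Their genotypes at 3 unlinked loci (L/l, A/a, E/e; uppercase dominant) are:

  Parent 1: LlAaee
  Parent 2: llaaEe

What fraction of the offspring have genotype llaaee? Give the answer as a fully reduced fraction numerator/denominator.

LlAaee gametes: LAe×2, Lae×2, lAe×2, lae×2
llaaEe gametes: laE×4, lae×4
LlAaee×llaaEe grid (8·8=64): LlAaEe=8 LlAaee=8 LlaaEe=8 Llaaee=8 llAaEe=8 llAaee=8 llaaEe=8 llaaee=8
llaaee hits 8/64; gcd=8; 8÷8/64÷8 = 1/8

P(llaaee) = 1/8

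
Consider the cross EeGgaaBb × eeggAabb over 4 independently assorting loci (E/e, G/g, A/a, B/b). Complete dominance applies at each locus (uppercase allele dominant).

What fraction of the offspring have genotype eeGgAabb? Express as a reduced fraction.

EeGgaaBb gametes: EGaB×2, EGab×2, EgaB×2, Egab×2, eGaB×2, eGab×2, egaB×2, egab×2
eeggAabb gametes: egAb×8, egab×8
EeGgaaBb×eeggAabb grid (16·16=256): EeGgAaBb=16 EeGgAabb=16 EeGgaaBb=16 EeGgaabb=16 EeggAaBb=16 EeggAabb=16 EeggaaBb=16 Eeggaabb=16 eeGgAaBb=16 eeGgAabb=16 eeGgaaBb=16 eeGgaabb=16 eeggAaBb=16 eeggAabb=16 eeggaaBb=16 eeggaabb=16
eeGgAabb hits 16/256; gcd=16; 16÷16/256÷16 = 1/16

P(eeGgAabb) = 1/16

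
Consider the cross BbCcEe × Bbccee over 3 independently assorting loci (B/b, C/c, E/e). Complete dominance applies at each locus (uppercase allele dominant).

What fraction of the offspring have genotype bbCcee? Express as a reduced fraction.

P(bbCcee) = 1/16

BbCcEe gametes: BCE×1, BCe×1, BcE×1, Bce×1, bCE×1, bCe×1, bcE×1, bce×1
Bbccee gametes: Bce×4, bce×4
BbCcEe×Bbccee grid (8·8=64): BBCcEe=4 BBCcee=4 BBccEe=4 BBccee=4 BbCcEe=8 BbCcee=8 BbccEe=8 Bbccee=8 bbCcEe=4 bbCcee=4 bbccEe=4 bbccee=4
bbCcee hits 4/64; gcd=4; 4÷4/64÷4 = 1/16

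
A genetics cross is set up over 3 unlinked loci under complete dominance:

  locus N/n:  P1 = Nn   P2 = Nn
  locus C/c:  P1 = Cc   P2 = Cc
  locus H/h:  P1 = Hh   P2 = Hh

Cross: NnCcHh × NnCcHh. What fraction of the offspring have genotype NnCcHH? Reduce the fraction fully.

P(NnCcHH) = 1/16

NnCcHh gametes: NCH×1, NCh×1, NcH×1, Nch×1, nCH×1, nCh×1, ncH×1, nch×1
NnCcHh gametes: NCH×1, NCh×1, NcH×1, Nch×1, nCH×1, nCh×1, ncH×1, nch×1
NnCcHh×NnCcHh grid (8·8=64): NNCCHH=1 NNCCHh=2 NNCChh=1 NNCcHH=2 NNCcHh=4 NNCchh=2 NNccHH=1 NNccHh=2 NNcchh=1 NnCCHH=2 NnCCHh=4 NnCChh=2 NnCcHH=4 NnCcHh=8 NnCchh=4 NnccHH=2 NnccHh=4 Nncchh=2 nnCCHH=1 nnCCHh=2 nnCChh=1 nnCcHH=2 nnCcHh=4 nnCchh=2 nnccHH=1 nnccHh=2 nncchh=1
NnCcHH hits 4/64; gcd=4; 4÷4/64÷4 = 1/16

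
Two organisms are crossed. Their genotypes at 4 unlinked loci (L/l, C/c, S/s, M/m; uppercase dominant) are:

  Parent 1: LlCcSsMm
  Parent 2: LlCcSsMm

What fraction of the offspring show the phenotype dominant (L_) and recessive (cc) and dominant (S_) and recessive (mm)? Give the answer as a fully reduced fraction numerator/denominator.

P(L_ cc S_ mm) = 9/256

LlCcSsMm gametes: LCSM×1, LCSm×1, LCsM×1, LCsm×1, LcSM×1, LcSm×1, LcsM×1, Lcsm×1, lCSM×1, lCSm×1, lCsM×1, lCsm×1, lcSM×1, lcSm×1, lcsM×1, lcsm×1
LlCcSsMm gametes: LCSM×1, LCSm×1, LCsM×1, LCsm×1, LcSM×1, LcSm×1, LcsM×1, Lcsm×1, lCSM×1, lCSm×1, lCsM×1, lCsm×1, lcSM×1, lcSm×1, lcsM×1, lcsm×1
LlCcSsMm×LlCcSsMm grid (16·16=256): LLCCSSMM=1 LLCCSSMm=2 LLCCSSmm=1 LLCCSsMM=2 LLCCSsMm=4 LLCCSsmm=2 LLCCssMM=1 LLCCssMm=2 LLCCssmm=1 LLCcSSMM=2 LLCcSSMm=4 LLCcSSmm=2 LLCcSsMM=4 LLCcSsMm=8 LLCcSsmm=4 LLCcssMM=2 LLCcssMm=4 LLCcssmm=2 LLccSSMM=1 LLccSSMm=2 LLccSSmm=1 LLccSsMM=2 LLccSsMm=4 LLccSsmm=2 LLccssMM=1 LLccssMm=2 LLccssmm=1 LlCCSSMM=2 LlCCSSMm=4 LlCCSSmm=2 LlCCSsMM=4 LlCCSsMm=8 LlCCSsmm=4 LlCCssMM=2 LlCCssMm=4 LlCCssmm=2 LlCcSSMM=4 LlCcSSMm=8 LlCcSSmm=4 LlCcSsMM=8 LlCcSsMm=16 LlCcSsmm=8 LlCcssMM=4 LlCcssMm=8 LlCcssmm=4 LlccSSMM=2 LlccSSMm=4 LlccSSmm=2 LlccSsMM=4 LlccSsMm=8 LlccSsmm=4 LlccssMM=2 LlccssMm=4 Llccssmm=2 llCCSSMM=1 llCCSSMm=2 llCCSSmm=1 llCCSsMM=2 llCCSsMm=4 llCCSsmm=2 llCCssMM=1 llCCssMm=2 llCCssmm=1 llCcSSMM=2 llCcSSMm=4 llCcSSmm=2 llCcSsMM=4 llCcSsMm=8 llCcSsmm=4 llCcssMM=2 llCcssMm=4 llCcssmm=2 llccSSMM=1 llccSSMm=2 llccSSmm=1 llccSsMM=2 llccSsMm=4 llccSsmm=2 llccssMM=1 llccssMm=2 llccssmm=1
L_ cc S_ mm hits 9/256; gcd=1; 9÷1/256÷1 = 9/256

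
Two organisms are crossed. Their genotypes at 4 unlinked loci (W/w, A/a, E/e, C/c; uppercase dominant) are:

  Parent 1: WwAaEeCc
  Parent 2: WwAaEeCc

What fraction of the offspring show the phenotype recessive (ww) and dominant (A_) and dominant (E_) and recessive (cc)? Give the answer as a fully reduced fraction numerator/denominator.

WwAaEeCc gametes: WAEC×1, WAEc×1, WAeC×1, WAec×1, WaEC×1, WaEc×1, WaeC×1, Waec×1, wAEC×1, wAEc×1, wAeC×1, wAec×1, waEC×1, waEc×1, waeC×1, waec×1
WwAaEeCc gametes: WAEC×1, WAEc×1, WAeC×1, WAec×1, WaEC×1, WaEc×1, WaeC×1, Waec×1, wAEC×1, wAEc×1, wAeC×1, wAec×1, waEC×1, waEc×1, waeC×1, waec×1
WwAaEeCc×WwAaEeCc grid (16·16=256): WWAAEECC=1 WWAAEECc=2 WWAAEEcc=1 WWAAEeCC=2 WWAAEeCc=4 WWAAEecc=2 WWAAeeCC=1 WWAAeeCc=2 WWAAeecc=1 WWAaEECC=2 WWAaEECc=4 WWAaEEcc=2 WWAaEeCC=4 WWAaEeCc=8 WWAaEecc=4 WWAaeeCC=2 WWAaeeCc=4 WWAaeecc=2 WWaaEECC=1 WWaaEECc=2 WWaaEEcc=1 WWaaEeCC=2 WWaaEeCc=4 WWaaEecc=2 WWaaeeCC=1 WWaaeeCc=2 WWaaeecc=1 WwAAEECC=2 WwAAEECc=4 WwAAEEcc=2 WwAAEeCC=4 WwAAEeCc=8 WwAAEecc=4 WwAAeeCC=2 WwAAeeCc=4 WwAAeecc=2 WwAaEECC=4 WwAaEECc=8 WwAaEEcc=4 WwAaEeCC=8 WwAaEeCc=16 WwAaEecc=8 WwAaeeCC=4 WwAaeeCc=8 WwAaeecc=4 WwaaEECC=2 WwaaEECc=4 WwaaEEcc=2 WwaaEeCC=4 WwaaEeCc=8 WwaaEecc=4 WwaaeeCC=2 WwaaeeCc=4 Wwaaeecc=2 wwAAEECC=1 wwAAEECc=2 wwAAEEcc=1 wwAAEeCC=2 wwAAEeCc=4 wwAAEecc=2 wwAAeeCC=1 wwAAeeCc=2 wwAAeecc=1 wwAaEECC=2 wwAaEECc=4 wwAaEEcc=2 wwAaEeCC=4 wwAaEeCc=8 wwAaEecc=4 wwAaeeCC=2 wwAaeeCc=4 wwAaeecc=2 wwaaEECC=1 wwaaEECc=2 wwaaEEcc=1 wwaaEeCC=2 wwaaEeCc=4 wwaaEecc=2 wwaaeeCC=1 wwaaeeCc=2 wwaaeecc=1
ww A_ E_ cc hits 9/256; gcd=1; 9÷1/256÷1 = 9/256

P(ww A_ E_ cc) = 9/256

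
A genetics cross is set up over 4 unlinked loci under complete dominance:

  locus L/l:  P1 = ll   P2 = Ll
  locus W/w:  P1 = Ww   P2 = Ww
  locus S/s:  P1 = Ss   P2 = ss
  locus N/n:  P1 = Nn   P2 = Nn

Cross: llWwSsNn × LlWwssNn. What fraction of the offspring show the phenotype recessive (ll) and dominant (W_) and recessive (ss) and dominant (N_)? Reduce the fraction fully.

llWwSsNn gametes: lWSN×2, lWSn×2, lWsN×2, lWsn×2, lwSN×2, lwSn×2, lwsN×2, lwsn×2
LlWwssNn gametes: LWsN×2, LWsn×2, LwsN×2, Lwsn×2, lWsN×2, lWsn×2, lwsN×2, lwsn×2
llWwSsNn×LlWwssNn grid (16·16=256): LlWWSsNN=4 LlWWSsNn=8 LlWWSsnn=4 LlWWssNN=4 LlWWssNn=8 LlWWssnn=4 LlWwSsNN=8 LlWwSsNn=16 LlWwSsnn=8 LlWwssNN=8 LlWwssNn=16 LlWwssnn=8 LlwwSsNN=4 LlwwSsNn=8 LlwwSsnn=4 LlwwssNN=4 LlwwssNn=8 Llwwssnn=4 llWWSsNN=4 llWWSsNn=8 llWWSsnn=4 llWWssNN=4 llWWssNn=8 llWWssnn=4 llWwSsNN=8 llWwSsNn=16 llWwSsnn=8 llWwssNN=8 llWwssNn=16 llWwssnn=8 llwwSsNN=4 llwwSsNn=8 llwwSsnn=4 llwwssNN=4 llwwssNn=8 llwwssnn=4
ll W_ ss N_ hits 36/256; gcd=4; 36÷4/256÷4 = 9/64

P(ll W_ ss N_) = 9/64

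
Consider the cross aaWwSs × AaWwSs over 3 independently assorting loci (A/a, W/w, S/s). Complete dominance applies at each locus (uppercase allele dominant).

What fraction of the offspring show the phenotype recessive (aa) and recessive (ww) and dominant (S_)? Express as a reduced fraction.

P(aa ww S_) = 3/32

aaWwSs gametes: aWS×2, aWs×2, awS×2, aws×2
AaWwSs gametes: AWS×1, AWs×1, AwS×1, Aws×1, aWS×1, aWs×1, awS×1, aws×1
aaWwSs×AaWwSs grid (8·8=64): AaWWSS=2 AaWWSs=4 AaWWss=2 AaWwSS=4 AaWwSs=8 AaWwss=4 AawwSS=2 AawwSs=4 Aawwss=2 aaWWSS=2 aaWWSs=4 aaWWss=2 aaWwSS=4 aaWwSs=8 aaWwss=4 aawwSS=2 aawwSs=4 aawwss=2
aa ww S_ hits 6/64; gcd=2; 6÷2/64÷2 = 3/32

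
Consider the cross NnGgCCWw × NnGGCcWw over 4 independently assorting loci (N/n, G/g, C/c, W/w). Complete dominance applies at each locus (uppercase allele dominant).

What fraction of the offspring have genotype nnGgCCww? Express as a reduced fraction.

NnGgCCWw gametes: NGCW×2, NGCw×2, NgCW×2, NgCw×2, nGCW×2, nGCw×2, ngCW×2, ngCw×2
NnGGCcWw gametes: NGCW×2, NGCw×2, NGcW×2, NGcw×2, nGCW×2, nGCw×2, nGcW×2, nGcw×2
NnGgCCWw×NnGGCcWw grid (16·16=256): NNGGCCWW=4 NNGGCCWw=8 NNGGCCww=4 NNGGCcWW=4 NNGGCcWw=8 NNGGCcww=4 NNGgCCWW=4 NNGgCCWw=8 NNGgCCww=4 NNGgCcWW=4 NNGgCcWw=8 NNGgCcww=4 NnGGCCWW=8 NnGGCCWw=16 NnGGCCww=8 NnGGCcWW=8 NnGGCcWw=16 NnGGCcww=8 NnGgCCWW=8 NnGgCCWw=16 NnGgCCww=8 NnGgCcWW=8 NnGgCcWw=16 NnGgCcww=8 nnGGCCWW=4 nnGGCCWw=8 nnGGCCww=4 nnGGCcWW=4 nnGGCcWw=8 nnGGCcww=4 nnGgCCWW=4 nnGgCCWw=8 nnGgCCww=4 nnGgCcWW=4 nnGgCcWw=8 nnGgCcww=4
nnGgCCww hits 4/256; gcd=4; 4÷4/256÷4 = 1/64

P(nnGgCCww) = 1/64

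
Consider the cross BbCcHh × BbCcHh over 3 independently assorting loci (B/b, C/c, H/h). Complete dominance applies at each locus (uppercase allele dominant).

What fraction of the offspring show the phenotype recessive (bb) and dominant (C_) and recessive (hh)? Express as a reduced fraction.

P(bb C_ hh) = 3/64

BbCcHh gametes: BCH×1, BCh×1, BcH×1, Bch×1, bCH×1, bCh×1, bcH×1, bch×1
BbCcHh gametes: BCH×1, BCh×1, BcH×1, Bch×1, bCH×1, bCh×1, bcH×1, bch×1
BbCcHh×BbCcHh grid (8·8=64): BBCCHH=1 BBCCHh=2 BBCChh=1 BBCcHH=2 BBCcHh=4 BBCchh=2 BBccHH=1 BBccHh=2 BBcchh=1 BbCCHH=2 BbCCHh=4 BbCChh=2 BbCcHH=4 BbCcHh=8 BbCchh=4 BbccHH=2 BbccHh=4 Bbcchh=2 bbCCHH=1 bbCCHh=2 bbCChh=1 bbCcHH=2 bbCcHh=4 bbCchh=2 bbccHH=1 bbccHh=2 bbcchh=1
bb C_ hh hits 3/64; gcd=1; 3÷1/64÷1 = 3/64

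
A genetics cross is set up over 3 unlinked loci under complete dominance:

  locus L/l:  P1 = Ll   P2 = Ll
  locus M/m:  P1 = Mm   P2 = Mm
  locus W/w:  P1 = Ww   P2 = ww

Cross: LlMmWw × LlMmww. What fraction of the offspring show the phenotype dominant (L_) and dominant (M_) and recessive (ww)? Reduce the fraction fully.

P(L_ M_ ww) = 9/32

LlMmWw gametes: LMW×1, LMw×1, LmW×1, Lmw×1, lMW×1, lMw×1, lmW×1, lmw×1
LlMmww gametes: LMw×2, Lmw×2, lMw×2, lmw×2
LlMmWw×LlMmww grid (8·8=64): LLMMWw=2 LLMMww=2 LLMmWw=4 LLMmww=4 LLmmWw=2 LLmmww=2 LlMMWw=4 LlMMww=4 LlMmWw=8 LlMmww=8 LlmmWw=4 Llmmww=4 llMMWw=2 llMMww=2 llMmWw=4 llMmww=4 llmmWw=2 llmmww=2
L_ M_ ww hits 18/64; gcd=2; 18÷2/64÷2 = 9/32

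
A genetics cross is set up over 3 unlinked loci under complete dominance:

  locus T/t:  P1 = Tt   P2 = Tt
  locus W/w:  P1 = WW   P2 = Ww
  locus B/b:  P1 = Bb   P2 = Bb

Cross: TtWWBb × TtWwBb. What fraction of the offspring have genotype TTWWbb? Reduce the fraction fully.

TtWWBb gametes: TWB×2, TWb×2, tWB×2, tWb×2
TtWwBb gametes: TWB×1, TWb×1, TwB×1, Twb×1, tWB×1, tWb×1, twB×1, twb×1
TtWWBb×TtWwBb grid (8·8=64): TTWWBB=2 TTWWBb=4 TTWWbb=2 TTWwBB=2 TTWwBb=4 TTWwbb=2 TtWWBB=4 TtWWBb=8 TtWWbb=4 TtWwBB=4 TtWwBb=8 TtWwbb=4 ttWWBB=2 ttWWBb=4 ttWWbb=2 ttWwBB=2 ttWwBb=4 ttWwbb=2
TTWWbb hits 2/64; gcd=2; 2÷2/64÷2 = 1/32

P(TTWWbb) = 1/32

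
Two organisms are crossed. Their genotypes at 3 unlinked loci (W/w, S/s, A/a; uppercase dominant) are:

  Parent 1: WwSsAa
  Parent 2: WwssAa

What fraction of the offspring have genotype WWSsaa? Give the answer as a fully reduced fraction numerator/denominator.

P(WWSsaa) = 1/32

WwSsAa gametes: WSA×1, WSa×1, WsA×1, Wsa×1, wSA×1, wSa×1, wsA×1, wsa×1
WwssAa gametes: WsA×2, Wsa×2, wsA×2, wsa×2
WwSsAa×WwssAa grid (8·8=64): WWSsAA=2 WWSsAa=4 WWSsaa=2 WWssAA=2 WWssAa=4 WWssaa=2 WwSsAA=4 WwSsAa=8 WwSsaa=4 WwssAA=4 WwssAa=8 Wwssaa=4 wwSsAA=2 wwSsAa=4 wwSsaa=2 wwssAA=2 wwssAa=4 wwssaa=2
WWSsaa hits 2/64; gcd=2; 2÷2/64÷2 = 1/32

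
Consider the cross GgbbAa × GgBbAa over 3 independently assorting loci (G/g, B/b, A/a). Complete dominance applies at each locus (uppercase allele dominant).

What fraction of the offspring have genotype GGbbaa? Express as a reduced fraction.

GgbbAa gametes: GbA×2, Gba×2, gbA×2, gba×2
GgBbAa gametes: GBA×1, GBa×1, GbA×1, Gba×1, gBA×1, gBa×1, gbA×1, gba×1
GgbbAa×GgBbAa grid (8·8=64): GGBbAA=2 GGBbAa=4 GGBbaa=2 GGbbAA=2 GGbbAa=4 GGbbaa=2 GgBbAA=4 GgBbAa=8 GgBbaa=4 GgbbAA=4 GgbbAa=8 Ggbbaa=4 ggBbAA=2 ggBbAa=4 ggBbaa=2 ggbbAA=2 ggbbAa=4 ggbbaa=2
GGbbaa hits 2/64; gcd=2; 2÷2/64÷2 = 1/32

P(GGbbaa) = 1/32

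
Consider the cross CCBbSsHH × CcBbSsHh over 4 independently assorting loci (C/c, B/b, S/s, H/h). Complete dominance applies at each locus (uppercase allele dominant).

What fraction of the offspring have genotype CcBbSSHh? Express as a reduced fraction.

CCBbSsHH gametes: CBSH×4, CBsH×4, CbSH×4, CbsH×4
CcBbSsHh gametes: CBSH×1, CBSh×1, CBsH×1, CBsh×1, CbSH×1, CbSh×1, CbsH×1, Cbsh×1, cBSH×1, cBSh×1, cBsH×1, cBsh×1, cbSH×1, cbSh×1, cbsH×1, cbsh×1
CCBbSsHH×CcBbSsHh grid (16·16=256): CCBBSSHH=4 CCBBSSHh=4 CCBBSsHH=8 CCBBSsHh=8 CCBBssHH=4 CCBBssHh=4 CCBbSSHH=8 CCBbSSHh=8 CCBbSsHH=16 CCBbSsHh=16 CCBbssHH=8 CCBbssHh=8 CCbbSSHH=4 CCbbSSHh=4 CCbbSsHH=8 CCbbSsHh=8 CCbbssHH=4 CCbbssHh=4 CcBBSSHH=4 CcBBSSHh=4 CcBBSsHH=8 CcBBSsHh=8 CcBBssHH=4 CcBBssHh=4 CcBbSSHH=8 CcBbSSHh=8 CcBbSsHH=16 CcBbSsHh=16 CcBbssHH=8 CcBbssHh=8 CcbbSSHH=4 CcbbSSHh=4 CcbbSsHH=8 CcbbSsHh=8 CcbbssHH=4 CcbbssHh=4
CcBbSSHh hits 8/256; gcd=8; 8÷8/256÷8 = 1/32

P(CcBbSSHh) = 1/32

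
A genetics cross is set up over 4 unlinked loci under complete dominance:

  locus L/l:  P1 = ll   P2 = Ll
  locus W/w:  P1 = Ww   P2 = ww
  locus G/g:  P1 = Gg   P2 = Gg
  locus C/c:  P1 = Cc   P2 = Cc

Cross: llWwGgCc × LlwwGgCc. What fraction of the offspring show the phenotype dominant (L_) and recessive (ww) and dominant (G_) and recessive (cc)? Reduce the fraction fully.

P(L_ ww G_ cc) = 3/64

llWwGgCc gametes: lWGC×2, lWGc×2, lWgC×2, lWgc×2, lwGC×2, lwGc×2, lwgC×2, lwgc×2
LlwwGgCc gametes: LwGC×2, LwGc×2, LwgC×2, Lwgc×2, lwGC×2, lwGc×2, lwgC×2, lwgc×2
llWwGgCc×LlwwGgCc grid (16·16=256): LlWwGGCC=4 LlWwGGCc=8 LlWwGGcc=4 LlWwGgCC=8 LlWwGgCc=16 LlWwGgcc=8 LlWwggCC=4 LlWwggCc=8 LlWwggcc=4 LlwwGGCC=4 LlwwGGCc=8 LlwwGGcc=4 LlwwGgCC=8 LlwwGgCc=16 LlwwGgcc=8 LlwwggCC=4 LlwwggCc=8 Llwwggcc=4 llWwGGCC=4 llWwGGCc=8 llWwGGcc=4 llWwGgCC=8 llWwGgCc=16 llWwGgcc=8 llWwggCC=4 llWwggCc=8 llWwggcc=4 llwwGGCC=4 llwwGGCc=8 llwwGGcc=4 llwwGgCC=8 llwwGgCc=16 llwwGgcc=8 llwwggCC=4 llwwggCc=8 llwwggcc=4
L_ ww G_ cc hits 12/256; gcd=4; 12÷4/256÷4 = 3/64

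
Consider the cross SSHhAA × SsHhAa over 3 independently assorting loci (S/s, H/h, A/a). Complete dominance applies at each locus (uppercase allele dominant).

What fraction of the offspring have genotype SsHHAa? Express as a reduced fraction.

SSHhAA gametes: SHA×4, ShA×4
SsHhAa gametes: SHA×1, SHa×1, ShA×1, Sha×1, sHA×1, sHa×1, shA×1, sha×1
SSHhAA×SsHhAa grid (8·8=64): SSHHAA=4 SSHHAa=4 SSHhAA=8 SSHhAa=8 SShhAA=4 SShhAa=4 SsHHAA=4 SsHHAa=4 SsHhAA=8 SsHhAa=8 SshhAA=4 SshhAa=4
SsHHAa hits 4/64; gcd=4; 4÷4/64÷4 = 1/16

P(SsHHAa) = 1/16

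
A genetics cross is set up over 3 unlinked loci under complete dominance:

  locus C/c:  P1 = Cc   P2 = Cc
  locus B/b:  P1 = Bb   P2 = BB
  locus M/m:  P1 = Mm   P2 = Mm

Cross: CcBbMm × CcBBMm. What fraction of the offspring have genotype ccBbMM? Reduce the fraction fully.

P(ccBbMM) = 1/32

CcBbMm gametes: CBM×1, CBm×1, CbM×1, Cbm×1, cBM×1, cBm×1, cbM×1, cbm×1
CcBBMm gametes: CBM×2, CBm×2, cBM×2, cBm×2
CcBbMm×CcBBMm grid (8·8=64): CCBBMM=2 CCBBMm=4 CCBBmm=2 CCBbMM=2 CCBbMm=4 CCBbmm=2 CcBBMM=4 CcBBMm=8 CcBBmm=4 CcBbMM=4 CcBbMm=8 CcBbmm=4 ccBBMM=2 ccBBMm=4 ccBBmm=2 ccBbMM=2 ccBbMm=4 ccBbmm=2
ccBbMM hits 2/64; gcd=2; 2÷2/64÷2 = 1/32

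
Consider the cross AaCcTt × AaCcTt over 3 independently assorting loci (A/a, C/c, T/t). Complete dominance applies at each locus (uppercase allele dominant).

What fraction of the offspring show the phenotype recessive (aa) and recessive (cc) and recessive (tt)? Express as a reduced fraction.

AaCcTt gametes: ACT×1, ACt×1, AcT×1, Act×1, aCT×1, aCt×1, acT×1, act×1
AaCcTt gametes: ACT×1, ACt×1, AcT×1, Act×1, aCT×1, aCt×1, acT×1, act×1
AaCcTt×AaCcTt grid (8·8=64): AACCTT=1 AACCTt=2 AACCtt=1 AACcTT=2 AACcTt=4 AACctt=2 AAccTT=1 AAccTt=2 AAcctt=1 AaCCTT=2 AaCCTt=4 AaCCtt=2 AaCcTT=4 AaCcTt=8 AaCctt=4 AaccTT=2 AaccTt=4 Aacctt=2 aaCCTT=1 aaCCTt=2 aaCCtt=1 aaCcTT=2 aaCcTt=4 aaCctt=2 aaccTT=1 aaccTt=2 aacctt=1
aa cc tt hits 1/64; gcd=1; 1÷1/64÷1 = 1/64

P(aa cc tt) = 1/64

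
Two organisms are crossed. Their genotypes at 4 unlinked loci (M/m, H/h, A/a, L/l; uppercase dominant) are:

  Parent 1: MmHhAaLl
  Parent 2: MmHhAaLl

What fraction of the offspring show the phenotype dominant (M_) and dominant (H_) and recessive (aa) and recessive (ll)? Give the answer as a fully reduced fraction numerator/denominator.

P(M_ H_ aa ll) = 9/256

MmHhAaLl gametes: MHAL×1, MHAl×1, MHaL×1, MHal×1, MhAL×1, MhAl×1, MhaL×1, Mhal×1, mHAL×1, mHAl×1, mHaL×1, mHal×1, mhAL×1, mhAl×1, mhaL×1, mhal×1
MmHhAaLl gametes: MHAL×1, MHAl×1, MHaL×1, MHal×1, MhAL×1, MhAl×1, MhaL×1, Mhal×1, mHAL×1, mHAl×1, mHaL×1, mHal×1, mhAL×1, mhAl×1, mhaL×1, mhal×1
MmHhAaLl×MmHhAaLl grid (16·16=256): MMHHAALL=1 MMHHAALl=2 MMHHAAll=1 MMHHAaLL=2 MMHHAaLl=4 MMHHAall=2 MMHHaaLL=1 MMHHaaLl=2 MMHHaall=1 MMHhAALL=2 MMHhAALl=4 MMHhAAll=2 MMHhAaLL=4 MMHhAaLl=8 MMHhAall=4 MMHhaaLL=2 MMHhaaLl=4 MMHhaall=2 MMhhAALL=1 MMhhAALl=2 MMhhAAll=1 MMhhAaLL=2 MMhhAaLl=4 MMhhAall=2 MMhhaaLL=1 MMhhaaLl=2 MMhhaall=1 MmHHAALL=2 MmHHAALl=4 MmHHAAll=2 MmHHAaLL=4 MmHHAaLl=8 MmHHAall=4 MmHHaaLL=2 MmHHaaLl=4 MmHHaall=2 MmHhAALL=4 MmHhAALl=8 MmHhAAll=4 MmHhAaLL=8 MmHhAaLl=16 MmHhAall=8 MmHhaaLL=4 MmHhaaLl=8 MmHhaall=4 MmhhAALL=2 MmhhAALl=4 MmhhAAll=2 MmhhAaLL=4 MmhhAaLl=8 MmhhAall=4 MmhhaaLL=2 MmhhaaLl=4 Mmhhaall=2 mmHHAALL=1 mmHHAALl=2 mmHHAAll=1 mmHHAaLL=2 mmHHAaLl=4 mmHHAall=2 mmHHaaLL=1 mmHHaaLl=2 mmHHaall=1 mmHhAALL=2 mmHhAALl=4 mmHhAAll=2 mmHhAaLL=4 mmHhAaLl=8 mmHhAall=4 mmHhaaLL=2 mmHhaaLl=4 mmHhaall=2 mmhhAALL=1 mmhhAALl=2 mmhhAAll=1 mmhhAaLL=2 mmhhAaLl=4 mmhhAall=2 mmhhaaLL=1 mmhhaaLl=2 mmhhaall=1
M_ H_ aa ll hits 9/256; gcd=1; 9÷1/256÷1 = 9/256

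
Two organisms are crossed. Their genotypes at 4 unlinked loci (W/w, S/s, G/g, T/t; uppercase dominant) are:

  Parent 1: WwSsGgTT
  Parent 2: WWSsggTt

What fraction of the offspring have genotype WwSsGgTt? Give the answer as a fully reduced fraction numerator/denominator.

WwSsGgTT gametes: WSGT×2, WSgT×2, WsGT×2, WsgT×2, wSGT×2, wSgT×2, wsGT×2, wsgT×2
WWSsggTt gametes: WSgT×4, WSgt×4, WsgT×4, Wsgt×4
WwSsGgTT×WWSsggTt grid (16·16=256): WWSSGgTT=8 WWSSGgTt=8 WWSSggTT=8 WWSSggTt=8 WWSsGgTT=16 WWSsGgTt=16 WWSsggTT=16 WWSsggTt=16 WWssGgTT=8 WWssGgTt=8 WWssggTT=8 WWssggTt=8 WwSSGgTT=8 WwSSGgTt=8 WwSSggTT=8 WwSSggTt=8 WwSsGgTT=16 WwSsGgTt=16 WwSsggTT=16 WwSsggTt=16 WwssGgTT=8 WwssGgTt=8 WwssggTT=8 WwssggTt=8
WwSsGgTt hits 16/256; gcd=16; 16÷16/256÷16 = 1/16

P(WwSsGgTt) = 1/16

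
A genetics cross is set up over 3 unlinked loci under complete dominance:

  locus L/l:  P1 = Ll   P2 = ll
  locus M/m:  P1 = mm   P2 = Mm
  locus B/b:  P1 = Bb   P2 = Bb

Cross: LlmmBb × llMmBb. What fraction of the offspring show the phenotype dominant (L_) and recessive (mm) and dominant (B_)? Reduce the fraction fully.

LlmmBb gametes: LmB×2, Lmb×2, lmB×2, lmb×2
llMmBb gametes: lMB×2, lMb×2, lmB×2, lmb×2
LlmmBb×llMmBb grid (8·8=64): LlMmBB=4 LlMmBb=8 LlMmbb=4 LlmmBB=4 LlmmBb=8 Llmmbb=4 llMmBB=4 llMmBb=8 llMmbb=4 llmmBB=4 llmmBb=8 llmmbb=4
L_ mm B_ hits 12/64; gcd=4; 12÷4/64÷4 = 3/16

P(L_ mm B_) = 3/16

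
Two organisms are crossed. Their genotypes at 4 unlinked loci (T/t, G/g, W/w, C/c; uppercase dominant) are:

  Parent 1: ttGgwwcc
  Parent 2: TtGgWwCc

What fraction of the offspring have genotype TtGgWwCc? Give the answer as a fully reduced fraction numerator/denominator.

ttGgwwcc gametes: tGwc×8, tgwc×8
TtGgWwCc gametes: TGWC×1, TGWc×1, TGwC×1, TGwc×1, TgWC×1, TgWc×1, TgwC×1, Tgwc×1, tGWC×1, tGWc×1, tGwC×1, tGwc×1, tgWC×1, tgWc×1, tgwC×1, tgwc×1
ttGgwwcc×TtGgWwCc grid (16·16=256): TtGGWwCc=8 TtGGWwcc=8 TtGGwwCc=8 TtGGwwcc=8 TtGgWwCc=16 TtGgWwcc=16 TtGgwwCc=16 TtGgwwcc=16 TtggWwCc=8 TtggWwcc=8 TtggwwCc=8 Ttggwwcc=8 ttGGWwCc=8 ttGGWwcc=8 ttGGwwCc=8 ttGGwwcc=8 ttGgWwCc=16 ttGgWwcc=16 ttGgwwCc=16 ttGgwwcc=16 ttggWwCc=8 ttggWwcc=8 ttggwwCc=8 ttggwwcc=8
TtGgWwCc hits 16/256; gcd=16; 16÷16/256÷16 = 1/16

P(TtGgWwCc) = 1/16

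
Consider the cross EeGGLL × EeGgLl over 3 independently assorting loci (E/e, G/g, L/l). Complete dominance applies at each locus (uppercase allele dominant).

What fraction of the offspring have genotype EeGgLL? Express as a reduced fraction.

EeGGLL gametes: EGL×4, eGL×4
EeGgLl gametes: EGL×1, EGl×1, EgL×1, Egl×1, eGL×1, eGl×1, egL×1, egl×1
EeGGLL×EeGgLl grid (8·8=64): EEGGLL=4 EEGGLl=4 EEGgLL=4 EEGgLl=4 EeGGLL=8 EeGGLl=8 EeGgLL=8 EeGgLl=8 eeGGLL=4 eeGGLl=4 eeGgLL=4 eeGgLl=4
EeGgLL hits 8/64; gcd=8; 8÷8/64÷8 = 1/8

P(EeGgLL) = 1/8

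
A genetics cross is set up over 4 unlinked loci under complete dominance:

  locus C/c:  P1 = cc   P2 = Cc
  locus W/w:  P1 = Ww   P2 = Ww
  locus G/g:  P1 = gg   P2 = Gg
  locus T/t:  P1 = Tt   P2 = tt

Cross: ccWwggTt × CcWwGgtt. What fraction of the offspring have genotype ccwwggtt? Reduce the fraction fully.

P(ccwwggtt) = 1/32

ccWwggTt gametes: cWgT×4, cWgt×4, cwgT×4, cwgt×4
CcWwGgtt gametes: CWGt×2, CWgt×2, CwGt×2, Cwgt×2, cWGt×2, cWgt×2, cwGt×2, cwgt×2
ccWwggTt×CcWwGgtt grid (16·16=256): CcWWGgTt=8 CcWWGgtt=8 CcWWggTt=8 CcWWggtt=8 CcWwGgTt=16 CcWwGgtt=16 CcWwggTt=16 CcWwggtt=16 CcwwGgTt=8 CcwwGgtt=8 CcwwggTt=8 Ccwwggtt=8 ccWWGgTt=8 ccWWGgtt=8 ccWWggTt=8 ccWWggtt=8 ccWwGgTt=16 ccWwGgtt=16 ccWwggTt=16 ccWwggtt=16 ccwwGgTt=8 ccwwGgtt=8 ccwwggTt=8 ccwwggtt=8
ccwwggtt hits 8/256; gcd=8; 8÷8/256÷8 = 1/32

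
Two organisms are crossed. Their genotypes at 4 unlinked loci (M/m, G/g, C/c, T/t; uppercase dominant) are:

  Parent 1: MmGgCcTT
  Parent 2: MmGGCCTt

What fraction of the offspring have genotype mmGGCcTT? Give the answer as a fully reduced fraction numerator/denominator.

MmGgCcTT gametes: MGCT×2, MGcT×2, MgCT×2, MgcT×2, mGCT×2, mGcT×2, mgCT×2, mgcT×2
MmGGCCTt gametes: MGCT×4, MGCt×4, mGCT×4, mGCt×4
MmGgCcTT×MmGGCCTt grid (16·16=256): MMGGCCTT=8 MMGGCCTt=8 MMGGCcTT=8 MMGGCcTt=8 MMGgCCTT=8 MMGgCCTt=8 MMGgCcTT=8 MMGgCcTt=8 MmGGCCTT=16 MmGGCCTt=16 MmGGCcTT=16 MmGGCcTt=16 MmGgCCTT=16 MmGgCCTt=16 MmGgCcTT=16 MmGgCcTt=16 mmGGCCTT=8 mmGGCCTt=8 mmGGCcTT=8 mmGGCcTt=8 mmGgCCTT=8 mmGgCCTt=8 mmGgCcTT=8 mmGgCcTt=8
mmGGCcTT hits 8/256; gcd=8; 8÷8/256÷8 = 1/32

P(mmGGCcTT) = 1/32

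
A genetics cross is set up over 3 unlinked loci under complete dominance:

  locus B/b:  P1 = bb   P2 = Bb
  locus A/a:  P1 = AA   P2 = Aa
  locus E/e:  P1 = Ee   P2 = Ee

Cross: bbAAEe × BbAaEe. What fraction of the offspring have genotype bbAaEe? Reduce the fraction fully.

P(bbAaEe) = 1/8

bbAAEe gametes: bAE×4, bAe×4
BbAaEe gametes: BAE×1, BAe×1, BaE×1, Bae×1, bAE×1, bAe×1, baE×1, bae×1
bbAAEe×BbAaEe grid (8·8=64): BbAAEE=4 BbAAEe=8 BbAAee=4 BbAaEE=4 BbAaEe=8 BbAaee=4 bbAAEE=4 bbAAEe=8 bbAAee=4 bbAaEE=4 bbAaEe=8 bbAaee=4
bbAaEe hits 8/64; gcd=8; 8÷8/64÷8 = 1/8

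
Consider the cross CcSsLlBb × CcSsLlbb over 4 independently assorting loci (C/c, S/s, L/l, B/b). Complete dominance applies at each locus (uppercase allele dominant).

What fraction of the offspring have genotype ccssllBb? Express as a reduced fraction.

CcSsLlBb gametes: CSLB×1, CSLb×1, CSlB×1, CSlb×1, CsLB×1, CsLb×1, CslB×1, Cslb×1, cSLB×1, cSLb×1, cSlB×1, cSlb×1, csLB×1, csLb×1, cslB×1, cslb×1
CcSsLlbb gametes: CSLb×2, CSlb×2, CsLb×2, Cslb×2, cSLb×2, cSlb×2, csLb×2, cslb×2
CcSsLlBb×CcSsLlbb grid (16·16=256): CCSSLLBb=2 CCSSLLbb=2 CCSSLlBb=4 CCSSLlbb=4 CCSSllBb=2 CCSSllbb=2 CCSsLLBb=4 CCSsLLbb=4 CCSsLlBb=8 CCSsLlbb=8 CCSsllBb=4 CCSsllbb=4 CCssLLBb=2 CCssLLbb=2 CCssLlBb=4 CCssLlbb=4 CCssllBb=2 CCssllbb=2 CcSSLLBb=4 CcSSLLbb=4 CcSSLlBb=8 CcSSLlbb=8 CcSSllBb=4 CcSSllbb=4 CcSsLLBb=8 CcSsLLbb=8 CcSsLlBb=16 CcSsLlbb=16 CcSsllBb=8 CcSsllbb=8 CcssLLBb=4 CcssLLbb=4 CcssLlBb=8 CcssLlbb=8 CcssllBb=4 Ccssllbb=4 ccSSLLBb=2 ccSSLLbb=2 ccSSLlBb=4 ccSSLlbb=4 ccSSllBb=2 ccSSllbb=2 ccSsLLBb=4 ccSsLLbb=4 ccSsLlBb=8 ccSsLlbb=8 ccSsllBb=4 ccSsllbb=4 ccssLLBb=2 ccssLLbb=2 ccssLlBb=4 ccssLlbb=4 ccssllBb=2 ccssllbb=2
ccssllBb hits 2/256; gcd=2; 2÷2/256÷2 = 1/128

P(ccssllBb) = 1/128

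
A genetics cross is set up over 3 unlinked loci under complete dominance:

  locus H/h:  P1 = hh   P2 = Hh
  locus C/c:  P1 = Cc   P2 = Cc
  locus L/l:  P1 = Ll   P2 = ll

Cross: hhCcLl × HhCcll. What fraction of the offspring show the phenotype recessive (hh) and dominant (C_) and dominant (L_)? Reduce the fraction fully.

P(hh C_ L_) = 3/16

hhCcLl gametes: hCL×2, hCl×2, hcL×2, hcl×2
HhCcll gametes: HCl×2, Hcl×2, hCl×2, hcl×2
hhCcLl×HhCcll grid (8·8=64): HhCCLl=4 HhCCll=4 HhCcLl=8 HhCcll=8 HhccLl=4 Hhccll=4 hhCCLl=4 hhCCll=4 hhCcLl=8 hhCcll=8 hhccLl=4 hhccll=4
hh C_ L_ hits 12/64; gcd=4; 12÷4/64÷4 = 3/16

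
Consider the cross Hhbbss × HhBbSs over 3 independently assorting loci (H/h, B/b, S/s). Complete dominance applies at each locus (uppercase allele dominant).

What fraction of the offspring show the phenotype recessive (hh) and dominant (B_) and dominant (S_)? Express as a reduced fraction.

Hhbbss gametes: Hbs×4, hbs×4
HhBbSs gametes: HBS×1, HBs×1, HbS×1, Hbs×1, hBS×1, hBs×1, hbS×1, hbs×1
Hhbbss×HhBbSs grid (8·8=64): HHBbSs=4 HHBbss=4 HHbbSs=4 HHbbss=4 HhBbSs=8 HhBbss=8 HhbbSs=8 Hhbbss=8 hhBbSs=4 hhBbss=4 hhbbSs=4 hhbbss=4
hh B_ S_ hits 4/64; gcd=4; 4÷4/64÷4 = 1/16

P(hh B_ S_) = 1/16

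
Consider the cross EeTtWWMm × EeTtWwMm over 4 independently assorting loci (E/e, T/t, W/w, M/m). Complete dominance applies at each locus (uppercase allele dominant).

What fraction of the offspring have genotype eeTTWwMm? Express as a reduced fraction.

EeTtWWMm gametes: ETWM×2, ETWm×2, EtWM×2, EtWm×2, eTWM×2, eTWm×2, etWM×2, etWm×2
EeTtWwMm gametes: ETWM×1, ETWm×1, ETwM×1, ETwm×1, EtWM×1, EtWm×1, EtwM×1, Etwm×1, eTWM×1, eTWm×1, eTwM×1, eTwm×1, etWM×1, etWm×1, etwM×1, etwm×1
EeTtWWMm×EeTtWwMm grid (16·16=256): EETTWWMM=2 EETTWWMm=4 EETTWWmm=2 EETTWwMM=2 EETTWwMm=4 EETTWwmm=2 EETtWWMM=4 EETtWWMm=8 EETtWWmm=4 EETtWwMM=4 EETtWwMm=8 EETtWwmm=4 EEttWWMM=2 EEttWWMm=4 EEttWWmm=2 EEttWwMM=2 EEttWwMm=4 EEttWwmm=2 EeTTWWMM=4 EeTTWWMm=8 EeTTWWmm=4 EeTTWwMM=4 EeTTWwMm=8 EeTTWwmm=4 EeTtWWMM=8 EeTtWWMm=16 EeTtWWmm=8 EeTtWwMM=8 EeTtWwMm=16 EeTtWwmm=8 EettWWMM=4 EettWWMm=8 EettWWmm=4 EettWwMM=4 EettWwMm=8 EettWwmm=4 eeTTWWMM=2 eeTTWWMm=4 eeTTWWmm=2 eeTTWwMM=2 eeTTWwMm=4 eeTTWwmm=2 eeTtWWMM=4 eeTtWWMm=8 eeTtWWmm=4 eeTtWwMM=4 eeTtWwMm=8 eeTtWwmm=4 eettWWMM=2 eettWWMm=4 eettWWmm=2 eettWwMM=2 eettWwMm=4 eettWwmm=2
eeTTWwMm hits 4/256; gcd=4; 4÷4/256÷4 = 1/64

P(eeTTWwMm) = 1/64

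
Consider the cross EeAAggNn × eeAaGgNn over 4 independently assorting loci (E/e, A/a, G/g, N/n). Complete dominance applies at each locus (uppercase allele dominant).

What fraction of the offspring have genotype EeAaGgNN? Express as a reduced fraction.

EeAAggNn gametes: EAgN×4, EAgn×4, eAgN×4, eAgn×4
eeAaGgNn gametes: eAGN×2, eAGn×2, eAgN×2, eAgn×2, eaGN×2, eaGn×2, eagN×2, eagn×2
EeAAggNn×eeAaGgNn grid (16·16=256): EeAAGgNN=8 EeAAGgNn=16 EeAAGgnn=8 EeAAggNN=8 EeAAggNn=16 EeAAggnn=8 EeAaGgNN=8 EeAaGgNn=16 EeAaGgnn=8 EeAaggNN=8 EeAaggNn=16 EeAaggnn=8 eeAAGgNN=8 eeAAGgNn=16 eeAAGgnn=8 eeAAggNN=8 eeAAggNn=16 eeAAggnn=8 eeAaGgNN=8 eeAaGgNn=16 eeAaGgnn=8 eeAaggNN=8 eeAaggNn=16 eeAaggnn=8
EeAaGgNN hits 8/256; gcd=8; 8÷8/256÷8 = 1/32

P(EeAaGgNN) = 1/32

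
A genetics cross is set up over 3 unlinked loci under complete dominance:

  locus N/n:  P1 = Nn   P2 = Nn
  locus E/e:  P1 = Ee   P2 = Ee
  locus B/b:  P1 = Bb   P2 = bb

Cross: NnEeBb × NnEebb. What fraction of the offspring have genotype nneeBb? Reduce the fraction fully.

P(nneeBb) = 1/32

NnEeBb gametes: NEB×1, NEb×1, NeB×1, Neb×1, nEB×1, nEb×1, neB×1, neb×1
NnEebb gametes: NEb×2, Neb×2, nEb×2, neb×2
NnEeBb×NnEebb grid (8·8=64): NNEEBb=2 NNEEbb=2 NNEeBb=4 NNEebb=4 NNeeBb=2 NNeebb=2 NnEEBb=4 NnEEbb=4 NnEeBb=8 NnEebb=8 NneeBb=4 Nneebb=4 nnEEBb=2 nnEEbb=2 nnEeBb=4 nnEebb=4 nneeBb=2 nneebb=2
nneeBb hits 2/64; gcd=2; 2÷2/64÷2 = 1/32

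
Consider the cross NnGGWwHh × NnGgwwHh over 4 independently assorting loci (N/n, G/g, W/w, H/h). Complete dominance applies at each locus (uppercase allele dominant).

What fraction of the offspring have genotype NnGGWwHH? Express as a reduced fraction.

P(NnGGWwHH) = 1/32

NnGGWwHh gametes: NGWH×2, NGWh×2, NGwH×2, NGwh×2, nGWH×2, nGWh×2, nGwH×2, nGwh×2
NnGgwwHh gametes: NGwH×2, NGwh×2, NgwH×2, Ngwh×2, nGwH×2, nGwh×2, ngwH×2, ngwh×2
NnGGWwHh×NnGgwwHh grid (16·16=256): NNGGWwHH=4 NNGGWwHh=8 NNGGWwhh=4 NNGGwwHH=4 NNGGwwHh=8 NNGGwwhh=4 NNGgWwHH=4 NNGgWwHh=8 NNGgWwhh=4 NNGgwwHH=4 NNGgwwHh=8 NNGgwwhh=4 NnGGWwHH=8 NnGGWwHh=16 NnGGWwhh=8 NnGGwwHH=8 NnGGwwHh=16 NnGGwwhh=8 NnGgWwHH=8 NnGgWwHh=16 NnGgWwhh=8 NnGgwwHH=8 NnGgwwHh=16 NnGgwwhh=8 nnGGWwHH=4 nnGGWwHh=8 nnGGWwhh=4 nnGGwwHH=4 nnGGwwHh=8 nnGGwwhh=4 nnGgWwHH=4 nnGgWwHh=8 nnGgWwhh=4 nnGgwwHH=4 nnGgwwHh=8 nnGgwwhh=4
NnGGWwHH hits 8/256; gcd=8; 8÷8/256÷8 = 1/32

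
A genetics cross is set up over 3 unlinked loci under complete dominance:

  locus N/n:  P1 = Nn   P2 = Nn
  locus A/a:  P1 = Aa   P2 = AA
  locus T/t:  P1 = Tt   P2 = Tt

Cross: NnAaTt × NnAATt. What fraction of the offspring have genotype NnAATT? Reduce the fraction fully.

NnAaTt gametes: NAT×1, NAt×1, NaT×1, Nat×1, nAT×1, nAt×1, naT×1, nat×1
NnAATt gametes: NAT×2, NAt×2, nAT×2, nAt×2
NnAaTt×NnAATt grid (8·8=64): NNAATT=2 NNAATt=4 NNAAtt=2 NNAaTT=2 NNAaTt=4 NNAatt=2 NnAATT=4 NnAATt=8 NnAAtt=4 NnAaTT=4 NnAaTt=8 NnAatt=4 nnAATT=2 nnAATt=4 nnAAtt=2 nnAaTT=2 nnAaTt=4 nnAatt=2
NnAATT hits 4/64; gcd=4; 4÷4/64÷4 = 1/16

P(NnAATT) = 1/16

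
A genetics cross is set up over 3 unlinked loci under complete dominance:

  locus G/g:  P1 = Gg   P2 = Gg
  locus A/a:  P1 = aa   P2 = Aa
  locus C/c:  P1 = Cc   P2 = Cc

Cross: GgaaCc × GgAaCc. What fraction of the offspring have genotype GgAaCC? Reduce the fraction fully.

P(GgAaCC) = 1/16

GgaaCc gametes: GaC×2, Gac×2, gaC×2, gac×2
GgAaCc gametes: GAC×1, GAc×1, GaC×1, Gac×1, gAC×1, gAc×1, gaC×1, gac×1
GgaaCc×GgAaCc grid (8·8=64): GGAaCC=2 GGAaCc=4 GGAacc=2 GGaaCC=2 GGaaCc=4 GGaacc=2 GgAaCC=4 GgAaCc=8 GgAacc=4 GgaaCC=4 GgaaCc=8 Ggaacc=4 ggAaCC=2 ggAaCc=4 ggAacc=2 ggaaCC=2 ggaaCc=4 ggaacc=2
GgAaCC hits 4/64; gcd=4; 4÷4/64÷4 = 1/16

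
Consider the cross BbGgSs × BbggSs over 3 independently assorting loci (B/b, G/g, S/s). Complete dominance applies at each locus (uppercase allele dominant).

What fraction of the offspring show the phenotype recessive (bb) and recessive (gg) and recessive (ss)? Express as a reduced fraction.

P(bb gg ss) = 1/32

BbGgSs gametes: BGS×1, BGs×1, BgS×1, Bgs×1, bGS×1, bGs×1, bgS×1, bgs×1
BbggSs gametes: BgS×2, Bgs×2, bgS×2, bgs×2
BbGgSs×BbggSs grid (8·8=64): BBGgSS=2 BBGgSs=4 BBGgss=2 BBggSS=2 BBggSs=4 BBggss=2 BbGgSS=4 BbGgSs=8 BbGgss=4 BbggSS=4 BbggSs=8 Bbggss=4 bbGgSS=2 bbGgSs=4 bbGgss=2 bbggSS=2 bbggSs=4 bbggss=2
bb gg ss hits 2/64; gcd=2; 2÷2/64÷2 = 1/32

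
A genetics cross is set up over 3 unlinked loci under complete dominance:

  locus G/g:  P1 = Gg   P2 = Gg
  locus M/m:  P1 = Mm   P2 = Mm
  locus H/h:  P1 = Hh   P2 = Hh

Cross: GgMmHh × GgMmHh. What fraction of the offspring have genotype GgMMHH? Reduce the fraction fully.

GgMmHh gametes: GMH×1, GMh×1, GmH×1, Gmh×1, gMH×1, gMh×1, gmH×1, gmh×1
GgMmHh gametes: GMH×1, GMh×1, GmH×1, Gmh×1, gMH×1, gMh×1, gmH×1, gmh×1
GgMmHh×GgMmHh grid (8·8=64): GGMMHH=1 GGMMHh=2 GGMMhh=1 GGMmHH=2 GGMmHh=4 GGMmhh=2 GGmmHH=1 GGmmHh=2 GGmmhh=1 GgMMHH=2 GgMMHh=4 GgMMhh=2 GgMmHH=4 GgMmHh=8 GgMmhh=4 GgmmHH=2 GgmmHh=4 Ggmmhh=2 ggMMHH=1 ggMMHh=2 ggMMhh=1 ggMmHH=2 ggMmHh=4 ggMmhh=2 ggmmHH=1 ggmmHh=2 ggmmhh=1
GgMMHH hits 2/64; gcd=2; 2÷2/64÷2 = 1/32

P(GgMMHH) = 1/32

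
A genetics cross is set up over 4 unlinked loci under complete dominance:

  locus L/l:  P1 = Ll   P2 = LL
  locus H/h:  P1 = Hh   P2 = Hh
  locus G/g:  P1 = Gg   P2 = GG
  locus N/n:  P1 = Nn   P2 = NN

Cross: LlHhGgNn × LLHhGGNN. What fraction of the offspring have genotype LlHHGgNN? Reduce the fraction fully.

P(LlHHGgNN) = 1/32

LlHhGgNn gametes: LHGN×1, LHGn×1, LHgN×1, LHgn×1, LhGN×1, LhGn×1, LhgN×1, Lhgn×1, lHGN×1, lHGn×1, lHgN×1, lHgn×1, lhGN×1, lhGn×1, lhgN×1, lhgn×1
LLHhGGNN gametes: LHGN×8, LhGN×8
LlHhGgNn×LLHhGGNN grid (16·16=256): LLHHGGNN=8 LLHHGGNn=8 LLHHGgNN=8 LLHHGgNn=8 LLHhGGNN=16 LLHhGGNn=16 LLHhGgNN=16 LLHhGgNn=16 LLhhGGNN=8 LLhhGGNn=8 LLhhGgNN=8 LLhhGgNn=8 LlHHGGNN=8 LlHHGGNn=8 LlHHGgNN=8 LlHHGgNn=8 LlHhGGNN=16 LlHhGGNn=16 LlHhGgNN=16 LlHhGgNn=16 LlhhGGNN=8 LlhhGGNn=8 LlhhGgNN=8 LlhhGgNn=8
LlHHGgNN hits 8/256; gcd=8; 8÷8/256÷8 = 1/32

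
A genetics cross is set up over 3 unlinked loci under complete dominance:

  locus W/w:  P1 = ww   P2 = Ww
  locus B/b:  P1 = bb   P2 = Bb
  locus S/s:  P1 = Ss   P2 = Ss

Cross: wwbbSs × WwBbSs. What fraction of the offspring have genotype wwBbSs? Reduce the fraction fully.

P(wwBbSs) = 1/8

wwbbSs gametes: wbS×4, wbs×4
WwBbSs gametes: WBS×1, WBs×1, WbS×1, Wbs×1, wBS×1, wBs×1, wbS×1, wbs×1
wwbbSs×WwBbSs grid (8·8=64): WwBbSS=4 WwBbSs=8 WwBbss=4 WwbbSS=4 WwbbSs=8 Wwbbss=4 wwBbSS=4 wwBbSs=8 wwBbss=4 wwbbSS=4 wwbbSs=8 wwbbss=4
wwBbSs hits 8/64; gcd=8; 8÷8/64÷8 = 1/8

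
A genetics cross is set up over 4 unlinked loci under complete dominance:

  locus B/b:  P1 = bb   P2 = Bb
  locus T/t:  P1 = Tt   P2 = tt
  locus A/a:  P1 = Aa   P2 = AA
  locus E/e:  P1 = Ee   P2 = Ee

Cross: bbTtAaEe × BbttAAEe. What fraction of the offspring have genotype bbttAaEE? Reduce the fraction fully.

bbTtAaEe gametes: bTAE×2, bTAe×2, bTaE×2, bTae×2, btAE×2, btAe×2, btaE×2, btae×2
BbttAAEe gametes: BtAE×4, BtAe×4, btAE×4, btAe×4
bbTtAaEe×BbttAAEe grid (16·16=256): BbTtAAEE=8 BbTtAAEe=16 BbTtAAee=8 BbTtAaEE=8 BbTtAaEe=16 BbTtAaee=8 BbttAAEE=8 BbttAAEe=16 BbttAAee=8 BbttAaEE=8 BbttAaEe=16 BbttAaee=8 bbTtAAEE=8 bbTtAAEe=16 bbTtAAee=8 bbTtAaEE=8 bbTtAaEe=16 bbTtAaee=8 bbttAAEE=8 bbttAAEe=16 bbttAAee=8 bbttAaEE=8 bbttAaEe=16 bbttAaee=8
bbttAaEE hits 8/256; gcd=8; 8÷8/256÷8 = 1/32

P(bbttAaEE) = 1/32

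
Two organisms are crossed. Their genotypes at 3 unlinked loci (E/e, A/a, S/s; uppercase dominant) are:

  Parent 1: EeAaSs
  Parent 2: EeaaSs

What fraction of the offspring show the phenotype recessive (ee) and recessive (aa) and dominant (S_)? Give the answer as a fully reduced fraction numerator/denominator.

P(ee aa S_) = 3/32

EeAaSs gametes: EAS×1, EAs×1, EaS×1, Eas×1, eAS×1, eAs×1, eaS×1, eas×1
EeaaSs gametes: EaS×2, Eas×2, eaS×2, eas×2
EeAaSs×EeaaSs grid (8·8=64): EEAaSS=2 EEAaSs=4 EEAass=2 EEaaSS=2 EEaaSs=4 EEaass=2 EeAaSS=4 EeAaSs=8 EeAass=4 EeaaSS=4 EeaaSs=8 Eeaass=4 eeAaSS=2 eeAaSs=4 eeAass=2 eeaaSS=2 eeaaSs=4 eeaass=2
ee aa S_ hits 6/64; gcd=2; 6÷2/64÷2 = 3/32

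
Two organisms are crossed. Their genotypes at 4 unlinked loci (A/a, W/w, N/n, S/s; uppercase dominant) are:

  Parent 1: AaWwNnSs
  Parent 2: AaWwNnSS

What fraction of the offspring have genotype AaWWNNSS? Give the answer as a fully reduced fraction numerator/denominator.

AaWwNnSs gametes: AWNS×1, AWNs×1, AWnS×1, AWns×1, AwNS×1, AwNs×1, AwnS×1, Awns×1, aWNS×1, aWNs×1, aWnS×1, aWns×1, awNS×1, awNs×1, awnS×1, awns×1
AaWwNnSS gametes: AWNS×2, AWnS×2, AwNS×2, AwnS×2, aWNS×2, aWnS×2, awNS×2, awnS×2
AaWwNnSs×AaWwNnSS grid (16·16=256): AAWWNNSS=2 AAWWNNSs=2 AAWWNnSS=4 AAWWNnSs=4 AAWWnnSS=2 AAWWnnSs=2 AAWwNNSS=4 AAWwNNSs=4 AAWwNnSS=8 AAWwNnSs=8 AAWwnnSS=4 AAWwnnSs=4 AAwwNNSS=2 AAwwNNSs=2 AAwwNnSS=4 AAwwNnSs=4 AAwwnnSS=2 AAwwnnSs=2 AaWWNNSS=4 AaWWNNSs=4 AaWWNnSS=8 AaWWNnSs=8 AaWWnnSS=4 AaWWnnSs=4 AaWwNNSS=8 AaWwNNSs=8 AaWwNnSS=16 AaWwNnSs=16 AaWwnnSS=8 AaWwnnSs=8 AawwNNSS=4 AawwNNSs=4 AawwNnSS=8 AawwNnSs=8 AawwnnSS=4 AawwnnSs=4 aaWWNNSS=2 aaWWNNSs=2 aaWWNnSS=4 aaWWNnSs=4 aaWWnnSS=2 aaWWnnSs=2 aaWwNNSS=4 aaWwNNSs=4 aaWwNnSS=8 aaWwNnSs=8 aaWwnnSS=4 aaWwnnSs=4 aawwNNSS=2 aawwNNSs=2 aawwNnSS=4 aawwNnSs=4 aawwnnSS=2 aawwnnSs=2
AaWWNNSS hits 4/256; gcd=4; 4÷4/256÷4 = 1/64

P(AaWWNNSS) = 1/64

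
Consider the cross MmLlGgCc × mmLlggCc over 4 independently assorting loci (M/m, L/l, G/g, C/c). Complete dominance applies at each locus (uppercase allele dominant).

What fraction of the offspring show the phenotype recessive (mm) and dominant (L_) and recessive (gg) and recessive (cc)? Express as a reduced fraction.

MmLlGgCc gametes: MLGC×1, MLGc×1, MLgC×1, MLgc×1, MlGC×1, MlGc×1, MlgC×1, Mlgc×1, mLGC×1, mLGc×1, mLgC×1, mLgc×1, mlGC×1, mlGc×1, mlgC×1, mlgc×1
mmLlggCc gametes: mLgC×4, mLgc×4, mlgC×4, mlgc×4
MmLlGgCc×mmLlggCc grid (16·16=256): MmLLGgCC=4 MmLLGgCc=8 MmLLGgcc=4 MmLLggCC=4 MmLLggCc=8 MmLLggcc=4 MmLlGgCC=8 MmLlGgCc=16 MmLlGgcc=8 MmLlggCC=8 MmLlggCc=16 MmLlggcc=8 MmllGgCC=4 MmllGgCc=8 MmllGgcc=4 MmllggCC=4 MmllggCc=8 Mmllggcc=4 mmLLGgCC=4 mmLLGgCc=8 mmLLGgcc=4 mmLLggCC=4 mmLLggCc=8 mmLLggcc=4 mmLlGgCC=8 mmLlGgCc=16 mmLlGgcc=8 mmLlggCC=8 mmLlggCc=16 mmLlggcc=8 mmllGgCC=4 mmllGgCc=8 mmllGgcc=4 mmllggCC=4 mmllggCc=8 mmllggcc=4
mm L_ gg cc hits 12/256; gcd=4; 12÷4/256÷4 = 3/64

P(mm L_ gg cc) = 3/64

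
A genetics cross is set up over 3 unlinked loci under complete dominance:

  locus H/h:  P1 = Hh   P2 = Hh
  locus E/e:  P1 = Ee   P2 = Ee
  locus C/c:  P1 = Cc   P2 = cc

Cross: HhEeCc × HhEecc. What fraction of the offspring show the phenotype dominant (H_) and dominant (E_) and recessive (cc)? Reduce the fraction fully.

HhEeCc gametes: HEC×1, HEc×1, HeC×1, Hec×1, hEC×1, hEc×1, heC×1, hec×1
HhEecc gametes: HEc×2, Hec×2, hEc×2, hec×2
HhEeCc×HhEecc grid (8·8=64): HHEECc=2 HHEEcc=2 HHEeCc=4 HHEecc=4 HHeeCc=2 HHeecc=2 HhEECc=4 HhEEcc=4 HhEeCc=8 HhEecc=8 HheeCc=4 Hheecc=4 hhEECc=2 hhEEcc=2 hhEeCc=4 hhEecc=4 hheeCc=2 hheecc=2
H_ E_ cc hits 18/64; gcd=2; 18÷2/64÷2 = 9/32

P(H_ E_ cc) = 9/32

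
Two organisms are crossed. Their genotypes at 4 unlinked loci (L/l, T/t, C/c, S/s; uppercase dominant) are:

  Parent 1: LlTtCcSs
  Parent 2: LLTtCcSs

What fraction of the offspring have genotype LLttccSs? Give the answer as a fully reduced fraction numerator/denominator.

LlTtCcSs gametes: LTCS×1, LTCs×1, LTcS×1, LTcs×1, LtCS×1, LtCs×1, LtcS×1, Ltcs×1, lTCS×1, lTCs×1, lTcS×1, lTcs×1, ltCS×1, ltCs×1, ltcS×1, ltcs×1
LLTtCcSs gametes: LTCS×2, LTCs×2, LTcS×2, LTcs×2, LtCS×2, LtCs×2, LtcS×2, Ltcs×2
LlTtCcSs×LLTtCcSs grid (16·16=256): LLTTCCSS=2 LLTTCCSs=4 LLTTCCss=2 LLTTCcSS=4 LLTTCcSs=8 LLTTCcss=4 LLTTccSS=2 LLTTccSs=4 LLTTccss=2 LLTtCCSS=4 LLTtCCSs=8 LLTtCCss=4 LLTtCcSS=8 LLTtCcSs=16 LLTtCcss=8 LLTtccSS=4 LLTtccSs=8 LLTtccss=4 LLttCCSS=2 LLttCCSs=4 LLttCCss=2 LLttCcSS=4 LLttCcSs=8 LLttCcss=4 LLttccSS=2 LLttccSs=4 LLttccss=2 LlTTCCSS=2 LlTTCCSs=4 LlTTCCss=2 LlTTCcSS=4 LlTTCcSs=8 LlTTCcss=4 LlTTccSS=2 LlTTccSs=4 LlTTccss=2 LlTtCCSS=4 LlTtCCSs=8 LlTtCCss=4 LlTtCcSS=8 LlTtCcSs=16 LlTtCcss=8 LlTtccSS=4 LlTtccSs=8 LlTtccss=4 LlttCCSS=2 LlttCCSs=4 LlttCCss=2 LlttCcSS=4 LlttCcSs=8 LlttCcss=4 LlttccSS=2 LlttccSs=4 Llttccss=2
LLttccSs hits 4/256; gcd=4; 4÷4/256÷4 = 1/64

P(LLttccSs) = 1/64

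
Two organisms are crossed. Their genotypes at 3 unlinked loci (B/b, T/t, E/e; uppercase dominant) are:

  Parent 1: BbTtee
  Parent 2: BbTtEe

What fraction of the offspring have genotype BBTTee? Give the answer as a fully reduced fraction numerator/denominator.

P(BBTTee) = 1/32

BbTtee gametes: BTe×2, Bte×2, bTe×2, bte×2
BbTtEe gametes: BTE×1, BTe×1, BtE×1, Bte×1, bTE×1, bTe×1, btE×1, bte×1
BbTtee×BbTtEe grid (8·8=64): BBTTEe=2 BBTTee=2 BBTtEe=4 BBTtee=4 BBttEe=2 BBttee=2 BbTTEe=4 BbTTee=4 BbTtEe=8 BbTtee=8 BbttEe=4 Bbttee=4 bbTTEe=2 bbTTee=2 bbTtEe=4 bbTtee=4 bbttEe=2 bbttee=2
BBTTee hits 2/64; gcd=2; 2÷2/64÷2 = 1/32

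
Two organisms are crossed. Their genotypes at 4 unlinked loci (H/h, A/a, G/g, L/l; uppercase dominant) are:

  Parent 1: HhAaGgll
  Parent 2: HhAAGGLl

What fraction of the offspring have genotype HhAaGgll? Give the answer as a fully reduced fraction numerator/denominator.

P(HhAaGgll) = 1/16

HhAaGgll gametes: HAGl×2, HAgl×2, HaGl×2, Hagl×2, hAGl×2, hAgl×2, haGl×2, hagl×2
HhAAGGLl gametes: HAGL×4, HAGl×4, hAGL×4, hAGl×4
HhAaGgll×HhAAGGLl grid (16·16=256): HHAAGGLl=8 HHAAGGll=8 HHAAGgLl=8 HHAAGgll=8 HHAaGGLl=8 HHAaGGll=8 HHAaGgLl=8 HHAaGgll=8 HhAAGGLl=16 HhAAGGll=16 HhAAGgLl=16 HhAAGgll=16 HhAaGGLl=16 HhAaGGll=16 HhAaGgLl=16 HhAaGgll=16 hhAAGGLl=8 hhAAGGll=8 hhAAGgLl=8 hhAAGgll=8 hhAaGGLl=8 hhAaGGll=8 hhAaGgLl=8 hhAaGgll=8
HhAaGgll hits 16/256; gcd=16; 16÷16/256÷16 = 1/16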